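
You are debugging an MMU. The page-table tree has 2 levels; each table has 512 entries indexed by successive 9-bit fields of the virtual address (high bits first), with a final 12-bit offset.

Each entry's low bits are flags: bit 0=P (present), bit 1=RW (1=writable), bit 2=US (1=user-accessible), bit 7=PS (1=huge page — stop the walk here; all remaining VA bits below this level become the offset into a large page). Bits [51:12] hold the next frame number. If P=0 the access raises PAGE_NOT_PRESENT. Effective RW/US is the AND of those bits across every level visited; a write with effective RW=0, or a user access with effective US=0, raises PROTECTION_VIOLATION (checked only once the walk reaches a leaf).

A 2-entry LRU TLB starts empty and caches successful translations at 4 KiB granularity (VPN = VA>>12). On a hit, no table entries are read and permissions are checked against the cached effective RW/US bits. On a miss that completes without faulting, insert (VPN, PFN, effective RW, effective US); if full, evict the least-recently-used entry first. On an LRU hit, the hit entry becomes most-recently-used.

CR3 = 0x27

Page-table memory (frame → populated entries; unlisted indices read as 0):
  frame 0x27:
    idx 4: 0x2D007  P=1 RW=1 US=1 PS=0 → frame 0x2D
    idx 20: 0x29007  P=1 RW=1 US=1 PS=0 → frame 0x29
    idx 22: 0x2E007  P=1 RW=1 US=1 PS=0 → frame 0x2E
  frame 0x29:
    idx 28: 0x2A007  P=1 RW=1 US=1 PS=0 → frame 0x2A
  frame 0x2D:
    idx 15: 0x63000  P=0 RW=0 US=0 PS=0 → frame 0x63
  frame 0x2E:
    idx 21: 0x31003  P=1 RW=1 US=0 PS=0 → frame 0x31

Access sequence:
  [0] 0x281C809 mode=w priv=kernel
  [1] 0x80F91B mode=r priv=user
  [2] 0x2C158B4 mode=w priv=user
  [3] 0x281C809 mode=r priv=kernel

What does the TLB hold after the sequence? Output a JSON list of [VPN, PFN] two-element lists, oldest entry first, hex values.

Per-access translation:
#0 VA=0x281C809 (w,kernel):
  [0] read 0x27 idx=20: raw=0x29007 flags P=1 W=1 U=1 S=0
  [1] read 0x29 idx=28: raw=0x2A007 flags P=1 W=1 U=1 S=0
  ⇒ phys 0x2A809  [2 reads]
#1 VA=0x80F91B (r,user):
  [0] read 0x27 idx=4: raw=0x2D007 flags P=1 W=1 U=1 S=0
  [1] read 0x2D idx=15: raw=0x63000 flags P=0 W=0 U=0 S=0
  → PAGE_NOT_PRESENT  (2 entries read)
#2 VA=0x2C158B4 (w,user):
  [0] read 0x27 idx=22: raw=0x2E007 flags P=1 W=1 U=1 S=0
  [1] read 0x2E idx=21: raw=0x31003 flags P=1 W=1 U=0 S=0
  → PROTECTION_VIOLATION  (2 entries read)
#3 VA=0x281C809 (r,kernel):
  TLB hit vpn=0x281C → PA=0x2A809

TLB: [["0x281C", "0x2A"]]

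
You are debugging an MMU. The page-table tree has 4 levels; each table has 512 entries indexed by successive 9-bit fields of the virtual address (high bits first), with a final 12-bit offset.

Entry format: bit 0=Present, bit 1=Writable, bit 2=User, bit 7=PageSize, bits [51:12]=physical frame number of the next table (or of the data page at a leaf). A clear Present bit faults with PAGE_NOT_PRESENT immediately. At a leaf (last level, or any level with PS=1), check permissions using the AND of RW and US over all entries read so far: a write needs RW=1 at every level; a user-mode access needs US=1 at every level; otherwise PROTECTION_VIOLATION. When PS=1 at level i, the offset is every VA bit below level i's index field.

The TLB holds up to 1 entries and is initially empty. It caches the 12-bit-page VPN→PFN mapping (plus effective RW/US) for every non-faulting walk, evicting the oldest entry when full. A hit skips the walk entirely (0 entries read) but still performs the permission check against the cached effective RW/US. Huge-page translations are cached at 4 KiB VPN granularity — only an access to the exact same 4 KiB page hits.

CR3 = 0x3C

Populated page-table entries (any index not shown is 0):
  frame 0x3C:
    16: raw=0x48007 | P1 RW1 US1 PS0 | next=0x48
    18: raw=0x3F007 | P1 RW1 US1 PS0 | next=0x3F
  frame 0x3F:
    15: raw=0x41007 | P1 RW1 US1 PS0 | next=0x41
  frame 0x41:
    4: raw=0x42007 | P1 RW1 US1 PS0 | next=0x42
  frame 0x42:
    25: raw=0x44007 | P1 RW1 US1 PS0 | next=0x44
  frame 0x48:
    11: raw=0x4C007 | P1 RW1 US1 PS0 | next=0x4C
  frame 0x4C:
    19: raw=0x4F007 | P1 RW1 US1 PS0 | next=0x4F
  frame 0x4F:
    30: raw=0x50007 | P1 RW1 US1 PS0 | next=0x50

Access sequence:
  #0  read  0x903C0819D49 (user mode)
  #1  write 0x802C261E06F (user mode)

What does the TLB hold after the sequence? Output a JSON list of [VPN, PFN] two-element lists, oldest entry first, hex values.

Trace:
#0 VA=0x903C0819D49 (r,user):
  [0] read 0x3C idx=18: raw=0x3F007 flags P=1 W=1 U=1 S=0
  [1] read 0x3F idx=15: raw=0x41007 flags P=1 W=1 U=1 S=0
  [2] read 0x41 idx=4: raw=0x42007 flags P=1 W=1 U=1 S=0
  [3] read 0x42 idx=25: raw=0x44007 flags P=1 W=1 U=1 S=0
  ✓ 0x44D49  — 4 lookups
#1 VA=0x802C261E06F (w,user):
  [0] read 0x3C idx=16: raw=0x48007 flags P=1 W=1 U=1 S=0
  [1] read 0x48 idx=11: raw=0x4C007 flags P=1 W=1 U=1 S=0
  [2] read 0x4C idx=19: raw=0x4F007 flags P=1 W=1 U=1 S=0
  [3] read 0x4F idx=30: raw=0x50007 flags P=1 W=1 U=1 S=0
  ✓ 0x5006F  — 4 lookups

TLB: [["0x802C261E", "0x50"]]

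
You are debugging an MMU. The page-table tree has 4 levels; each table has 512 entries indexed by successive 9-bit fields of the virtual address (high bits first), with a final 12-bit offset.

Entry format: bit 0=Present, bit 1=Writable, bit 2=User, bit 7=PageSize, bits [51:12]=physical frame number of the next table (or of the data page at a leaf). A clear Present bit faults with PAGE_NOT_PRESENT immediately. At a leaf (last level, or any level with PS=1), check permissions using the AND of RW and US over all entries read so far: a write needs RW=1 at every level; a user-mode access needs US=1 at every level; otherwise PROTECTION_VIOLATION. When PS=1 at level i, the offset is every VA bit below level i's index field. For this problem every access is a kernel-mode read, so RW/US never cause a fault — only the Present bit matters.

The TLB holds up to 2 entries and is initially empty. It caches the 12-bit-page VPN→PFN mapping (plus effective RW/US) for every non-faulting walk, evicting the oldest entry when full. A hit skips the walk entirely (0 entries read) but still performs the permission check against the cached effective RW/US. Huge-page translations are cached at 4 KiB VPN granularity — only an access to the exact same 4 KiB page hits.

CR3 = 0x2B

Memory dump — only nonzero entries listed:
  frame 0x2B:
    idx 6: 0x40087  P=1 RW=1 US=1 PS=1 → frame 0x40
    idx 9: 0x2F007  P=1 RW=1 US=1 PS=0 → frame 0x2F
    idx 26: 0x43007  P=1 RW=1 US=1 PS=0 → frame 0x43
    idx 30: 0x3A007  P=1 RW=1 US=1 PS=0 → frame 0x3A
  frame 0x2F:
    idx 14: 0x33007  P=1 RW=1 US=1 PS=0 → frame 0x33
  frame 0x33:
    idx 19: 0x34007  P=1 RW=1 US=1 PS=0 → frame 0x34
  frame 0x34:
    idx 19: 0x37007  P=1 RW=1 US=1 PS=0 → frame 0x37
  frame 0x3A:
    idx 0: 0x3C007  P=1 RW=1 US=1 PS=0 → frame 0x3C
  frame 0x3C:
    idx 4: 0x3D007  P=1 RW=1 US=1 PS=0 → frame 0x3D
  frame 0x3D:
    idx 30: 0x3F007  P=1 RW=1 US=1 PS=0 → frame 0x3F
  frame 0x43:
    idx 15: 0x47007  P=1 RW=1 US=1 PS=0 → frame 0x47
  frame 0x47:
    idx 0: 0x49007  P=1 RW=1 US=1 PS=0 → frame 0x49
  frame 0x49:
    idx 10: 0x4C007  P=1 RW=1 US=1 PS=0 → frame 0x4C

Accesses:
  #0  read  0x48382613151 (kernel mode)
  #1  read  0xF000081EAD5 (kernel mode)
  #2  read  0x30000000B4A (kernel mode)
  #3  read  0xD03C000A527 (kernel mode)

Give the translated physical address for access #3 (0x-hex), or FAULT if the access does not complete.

Trace:
#0 VA=0x48382613151 (r,kernel):
  lvl0: tbl 0x2B, slot 9 ⇒ 0x2F007 (P1/RW1/US1/PS0)
  lvl1: tbl 0x2F, slot 14 ⇒ 0x33007 (P1/RW1/US1/PS0)
  lvl2: tbl 0x33, slot 19 ⇒ 0x34007 (P1/RW1/US1/PS0)
  lvl3: tbl 0x34, slot 19 ⇒ 0x37007 (P1/RW1/US1/PS0)
  ✓ 0x37151  — 4 lookups
#1 VA=0xF000081EAD5 (r,kernel):
  lvl0: tbl 0x2B, slot 30 ⇒ 0x3A007 (P1/RW1/US1/PS0)
  lvl1: tbl 0x3A, slot 0 ⇒ 0x3C007 (P1/RW1/US1/PS0)
  lvl2: tbl 0x3C, slot 4 ⇒ 0x3D007 (P1/RW1/US1/PS0)
  lvl3: tbl 0x3D, slot 30 ⇒ 0x3F007 (P1/RW1/US1/PS0)
  ✓ 0x3FAD5  — 4 lookups
#2 VA=0x30000000B4A (r,kernel):
  lvl0: tbl 0x2B, slot 6 ⇒ 0x40087 (P1/RW1/US1/PS1)
  ✓ 0x40B4A (huge @L0)  — 1 lookups
#3 VA=0xD03C000A527 (r,kernel):
  lvl0: tbl 0x2B, slot 26 ⇒ 0x43007 (P1/RW1/US1/PS0)
  lvl1: tbl 0x43, slot 15 ⇒ 0x47007 (P1/RW1/US1/PS0)
  lvl2: tbl 0x47, slot 0 ⇒ 0x49007 (P1/RW1/US1/PS0)
  lvl3: tbl 0x49, slot 10 ⇒ 0x4C007 (P1/RW1/US1/PS0)
  ✓ 0x4C527  — 4 lookups

Access #3 PA: 0x4C527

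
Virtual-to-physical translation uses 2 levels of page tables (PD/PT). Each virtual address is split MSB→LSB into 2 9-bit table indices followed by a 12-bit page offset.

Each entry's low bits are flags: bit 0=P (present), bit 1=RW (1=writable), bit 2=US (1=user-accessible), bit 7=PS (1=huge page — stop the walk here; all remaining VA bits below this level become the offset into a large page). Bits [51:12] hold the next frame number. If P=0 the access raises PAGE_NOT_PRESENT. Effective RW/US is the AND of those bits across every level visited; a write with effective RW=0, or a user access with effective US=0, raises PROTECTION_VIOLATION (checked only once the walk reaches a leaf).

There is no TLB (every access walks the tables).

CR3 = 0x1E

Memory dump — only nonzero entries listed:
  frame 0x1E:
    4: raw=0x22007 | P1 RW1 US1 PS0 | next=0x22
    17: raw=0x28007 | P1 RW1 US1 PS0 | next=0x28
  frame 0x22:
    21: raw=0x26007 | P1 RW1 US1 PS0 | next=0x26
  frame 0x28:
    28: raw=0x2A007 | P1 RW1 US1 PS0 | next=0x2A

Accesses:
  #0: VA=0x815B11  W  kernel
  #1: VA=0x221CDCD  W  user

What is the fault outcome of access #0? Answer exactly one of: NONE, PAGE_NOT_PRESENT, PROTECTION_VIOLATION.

Walk each access:
#0 VA=0x815B11 (w,kernel):
  L0 @0x1E[4] → 0x22007  P=1,RW=1,US=1,PS=0
  L1 @0x22[21] → 0x26007  P=1,RW=1,US=1,PS=0
  → PA=0x26B11  (2 entries read)
#1 VA=0x221CDCD (w,user):
  L0 @0x1E[17] → 0x28007  P=1,RW=1,US=1,PS=0
  L1 @0x28[28] → 0x2A007  P=1,RW=1,US=1,PS=0
  → PA=0x2ADCD  (2 entries read)

Access #0 fault: NONE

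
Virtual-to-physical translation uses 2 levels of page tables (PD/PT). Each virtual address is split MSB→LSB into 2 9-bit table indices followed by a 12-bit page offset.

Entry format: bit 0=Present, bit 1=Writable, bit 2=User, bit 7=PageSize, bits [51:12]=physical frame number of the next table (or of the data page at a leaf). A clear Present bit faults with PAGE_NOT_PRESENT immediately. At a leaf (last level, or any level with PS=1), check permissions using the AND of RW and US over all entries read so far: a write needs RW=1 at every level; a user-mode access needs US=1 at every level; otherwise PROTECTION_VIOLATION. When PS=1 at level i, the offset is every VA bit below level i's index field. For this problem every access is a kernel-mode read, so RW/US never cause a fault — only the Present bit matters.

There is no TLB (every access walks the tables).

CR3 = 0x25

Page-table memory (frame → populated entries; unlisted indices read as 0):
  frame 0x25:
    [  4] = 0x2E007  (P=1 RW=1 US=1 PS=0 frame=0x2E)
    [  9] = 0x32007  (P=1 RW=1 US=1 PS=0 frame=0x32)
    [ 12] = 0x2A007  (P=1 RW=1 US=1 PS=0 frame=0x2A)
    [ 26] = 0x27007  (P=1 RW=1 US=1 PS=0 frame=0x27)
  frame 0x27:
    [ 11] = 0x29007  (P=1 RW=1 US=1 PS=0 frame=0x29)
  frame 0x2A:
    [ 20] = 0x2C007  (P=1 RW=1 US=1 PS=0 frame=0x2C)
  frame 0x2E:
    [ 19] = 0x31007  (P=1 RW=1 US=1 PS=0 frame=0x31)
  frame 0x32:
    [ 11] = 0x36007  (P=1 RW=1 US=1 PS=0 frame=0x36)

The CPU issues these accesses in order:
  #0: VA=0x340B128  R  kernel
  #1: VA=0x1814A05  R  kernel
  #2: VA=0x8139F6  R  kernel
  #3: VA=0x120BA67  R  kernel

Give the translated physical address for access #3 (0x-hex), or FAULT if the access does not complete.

Walk each access:
#0 VA=0x340B128 (r,kernel):
  [0] read 0x25 idx=26: raw=0x27007 flags P=1 W=1 U=1 S=0
  [1] read 0x27 idx=11: raw=0x29007 flags P=1 W=1 U=1 S=0
  → PA=0x29128  (2 entries read)
#1 VA=0x1814A05 (r,kernel):
  [0] read 0x25 idx=12: raw=0x2A007 flags P=1 W=1 U=1 S=0
  [1] read 0x2A idx=20: raw=0x2C007 flags P=1 W=1 U=1 S=0
  → PA=0x2CA05  (2 entries read)
#2 VA=0x8139F6 (r,kernel):
  [0] read 0x25 idx=4: raw=0x2E007 flags P=1 W=1 U=1 S=0
  [1] read 0x2E idx=19: raw=0x31007 flags P=1 W=1 U=1 S=0
  → PA=0x319F6  (2 entries read)
#3 VA=0x120BA67 (r,kernel):
  [0] read 0x25 idx=9: raw=0x32007 flags P=1 W=1 U=1 S=0
  [1] read 0x32 idx=11: raw=0x36007 flags P=1 W=1 U=1 S=0
  → PA=0x36A67  (2 entries read)

Access #3 PA: 0x36A67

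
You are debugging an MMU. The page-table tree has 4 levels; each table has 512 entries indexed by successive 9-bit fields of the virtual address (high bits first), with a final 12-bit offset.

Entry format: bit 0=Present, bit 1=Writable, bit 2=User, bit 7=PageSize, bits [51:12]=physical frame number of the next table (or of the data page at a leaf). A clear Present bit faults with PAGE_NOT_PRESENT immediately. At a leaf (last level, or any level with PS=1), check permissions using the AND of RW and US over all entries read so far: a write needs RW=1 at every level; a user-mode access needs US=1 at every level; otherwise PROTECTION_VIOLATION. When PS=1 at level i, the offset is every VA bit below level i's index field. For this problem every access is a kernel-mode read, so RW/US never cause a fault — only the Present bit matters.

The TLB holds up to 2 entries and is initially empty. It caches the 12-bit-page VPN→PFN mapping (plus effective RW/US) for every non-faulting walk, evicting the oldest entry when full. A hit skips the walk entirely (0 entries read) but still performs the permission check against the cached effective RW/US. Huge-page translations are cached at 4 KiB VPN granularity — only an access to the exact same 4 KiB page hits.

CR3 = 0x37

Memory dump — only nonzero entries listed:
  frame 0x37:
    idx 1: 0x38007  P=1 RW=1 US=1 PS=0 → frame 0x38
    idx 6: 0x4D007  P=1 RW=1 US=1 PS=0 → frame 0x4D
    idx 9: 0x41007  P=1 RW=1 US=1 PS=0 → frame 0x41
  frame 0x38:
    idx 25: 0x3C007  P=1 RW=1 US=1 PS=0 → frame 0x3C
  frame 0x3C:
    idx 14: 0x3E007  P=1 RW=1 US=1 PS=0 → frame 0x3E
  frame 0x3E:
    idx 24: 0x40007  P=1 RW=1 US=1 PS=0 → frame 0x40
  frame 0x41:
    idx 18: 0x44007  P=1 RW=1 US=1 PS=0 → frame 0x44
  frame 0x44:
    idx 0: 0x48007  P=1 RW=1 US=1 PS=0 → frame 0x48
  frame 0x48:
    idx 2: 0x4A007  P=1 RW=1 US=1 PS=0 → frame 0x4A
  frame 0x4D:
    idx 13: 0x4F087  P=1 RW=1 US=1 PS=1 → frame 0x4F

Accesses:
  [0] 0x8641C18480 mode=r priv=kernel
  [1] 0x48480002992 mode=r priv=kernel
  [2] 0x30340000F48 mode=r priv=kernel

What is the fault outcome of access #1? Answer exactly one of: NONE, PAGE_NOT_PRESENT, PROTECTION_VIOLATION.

Per-access translation:
#0 VA=0x8641C18480 (r,kernel):
  lvl0: tbl 0x37, slot 1 ⇒ 0x38007 (P1/RW1/US1/PS0)
  lvl1: tbl 0x38, slot 25 ⇒ 0x3C007 (P1/RW1/US1/PS0)
  lvl2: tbl 0x3C, slot 14 ⇒ 0x3E007 (P1/RW1/US1/PS0)
  lvl3: tbl 0x3E, slot 24 ⇒ 0x40007 (P1/RW1/US1/PS0)
  → PA=0x40480  (4 entries read)
#1 VA=0x48480002992 (r,kernel):
  lvl0: tbl 0x37, slot 9 ⇒ 0x41007 (P1/RW1/US1/PS0)
  lvl1: tbl 0x41, slot 18 ⇒ 0x44007 (P1/RW1/US1/PS0)
  lvl2: tbl 0x44, slot 0 ⇒ 0x48007 (P1/RW1/US1/PS0)
  lvl3: tbl 0x48, slot 2 ⇒ 0x4A007 (P1/RW1/US1/PS0)
  → PA=0x4A992  (4 entries read)
#2 VA=0x30340000F48 (r,kernel):
  lvl0: tbl 0x37, slot 6 ⇒ 0x4D007 (P1/RW1/US1/PS0)
  lvl1: tbl 0x4D, slot 13 ⇒ 0x4F087 (P1/RW1/US1/PS1)
  → PA=0x4FF48 (huge @L1)  (2 entries read)

Access #1 fault: NONE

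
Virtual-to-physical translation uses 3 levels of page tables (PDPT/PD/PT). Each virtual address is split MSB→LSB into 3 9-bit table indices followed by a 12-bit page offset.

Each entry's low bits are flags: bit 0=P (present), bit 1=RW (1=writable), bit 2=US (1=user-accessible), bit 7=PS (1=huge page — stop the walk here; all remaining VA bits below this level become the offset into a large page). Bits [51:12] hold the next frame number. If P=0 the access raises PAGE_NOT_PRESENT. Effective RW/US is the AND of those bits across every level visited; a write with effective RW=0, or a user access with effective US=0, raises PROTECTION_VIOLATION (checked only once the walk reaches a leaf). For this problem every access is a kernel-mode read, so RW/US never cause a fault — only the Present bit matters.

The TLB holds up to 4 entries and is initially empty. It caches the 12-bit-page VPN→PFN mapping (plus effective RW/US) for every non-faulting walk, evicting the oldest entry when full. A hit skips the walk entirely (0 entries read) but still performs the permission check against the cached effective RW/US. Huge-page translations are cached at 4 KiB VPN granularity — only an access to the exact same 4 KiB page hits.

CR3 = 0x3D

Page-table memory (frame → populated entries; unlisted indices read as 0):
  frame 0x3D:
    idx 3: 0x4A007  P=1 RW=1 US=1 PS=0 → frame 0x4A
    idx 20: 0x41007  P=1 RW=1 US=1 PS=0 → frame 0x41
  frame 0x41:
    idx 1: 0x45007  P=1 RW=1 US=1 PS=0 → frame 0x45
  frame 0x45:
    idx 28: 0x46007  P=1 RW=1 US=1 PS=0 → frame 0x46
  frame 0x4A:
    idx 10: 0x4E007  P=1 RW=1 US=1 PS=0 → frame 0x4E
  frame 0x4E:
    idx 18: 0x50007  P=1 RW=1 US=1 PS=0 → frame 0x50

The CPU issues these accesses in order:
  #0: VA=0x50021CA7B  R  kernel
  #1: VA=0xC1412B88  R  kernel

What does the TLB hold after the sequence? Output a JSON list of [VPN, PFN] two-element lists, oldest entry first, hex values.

Walk each access:
#0 VA=0x50021CA7B (r,kernel):
  lvl0: tbl 0x3D, slot 20 ⇒ 0x41007 (P1/RW1/US1/PS0)
  lvl1: tbl 0x41, slot 1 ⇒ 0x45007 (P1/RW1/US1/PS0)
  lvl2: tbl 0x45, slot 28 ⇒ 0x46007 (P1/RW1/US1/PS0)
  ✓ 0x46A7B  — 3 lookups
#1 VA=0xC1412B88 (r,kernel):
  lvl0: tbl 0x3D, slot 3 ⇒ 0x4A007 (P1/RW1/US1/PS0)
  lvl1: tbl 0x4A, slot 10 ⇒ 0x4E007 (P1/RW1/US1/PS0)
  lvl2: tbl 0x4E, slot 18 ⇒ 0x50007 (P1/RW1/US1/PS0)
  ✓ 0x50B88  — 3 lookups

TLB: [["0x50021C", "0x46"], ["0xC1412", "0x50"]]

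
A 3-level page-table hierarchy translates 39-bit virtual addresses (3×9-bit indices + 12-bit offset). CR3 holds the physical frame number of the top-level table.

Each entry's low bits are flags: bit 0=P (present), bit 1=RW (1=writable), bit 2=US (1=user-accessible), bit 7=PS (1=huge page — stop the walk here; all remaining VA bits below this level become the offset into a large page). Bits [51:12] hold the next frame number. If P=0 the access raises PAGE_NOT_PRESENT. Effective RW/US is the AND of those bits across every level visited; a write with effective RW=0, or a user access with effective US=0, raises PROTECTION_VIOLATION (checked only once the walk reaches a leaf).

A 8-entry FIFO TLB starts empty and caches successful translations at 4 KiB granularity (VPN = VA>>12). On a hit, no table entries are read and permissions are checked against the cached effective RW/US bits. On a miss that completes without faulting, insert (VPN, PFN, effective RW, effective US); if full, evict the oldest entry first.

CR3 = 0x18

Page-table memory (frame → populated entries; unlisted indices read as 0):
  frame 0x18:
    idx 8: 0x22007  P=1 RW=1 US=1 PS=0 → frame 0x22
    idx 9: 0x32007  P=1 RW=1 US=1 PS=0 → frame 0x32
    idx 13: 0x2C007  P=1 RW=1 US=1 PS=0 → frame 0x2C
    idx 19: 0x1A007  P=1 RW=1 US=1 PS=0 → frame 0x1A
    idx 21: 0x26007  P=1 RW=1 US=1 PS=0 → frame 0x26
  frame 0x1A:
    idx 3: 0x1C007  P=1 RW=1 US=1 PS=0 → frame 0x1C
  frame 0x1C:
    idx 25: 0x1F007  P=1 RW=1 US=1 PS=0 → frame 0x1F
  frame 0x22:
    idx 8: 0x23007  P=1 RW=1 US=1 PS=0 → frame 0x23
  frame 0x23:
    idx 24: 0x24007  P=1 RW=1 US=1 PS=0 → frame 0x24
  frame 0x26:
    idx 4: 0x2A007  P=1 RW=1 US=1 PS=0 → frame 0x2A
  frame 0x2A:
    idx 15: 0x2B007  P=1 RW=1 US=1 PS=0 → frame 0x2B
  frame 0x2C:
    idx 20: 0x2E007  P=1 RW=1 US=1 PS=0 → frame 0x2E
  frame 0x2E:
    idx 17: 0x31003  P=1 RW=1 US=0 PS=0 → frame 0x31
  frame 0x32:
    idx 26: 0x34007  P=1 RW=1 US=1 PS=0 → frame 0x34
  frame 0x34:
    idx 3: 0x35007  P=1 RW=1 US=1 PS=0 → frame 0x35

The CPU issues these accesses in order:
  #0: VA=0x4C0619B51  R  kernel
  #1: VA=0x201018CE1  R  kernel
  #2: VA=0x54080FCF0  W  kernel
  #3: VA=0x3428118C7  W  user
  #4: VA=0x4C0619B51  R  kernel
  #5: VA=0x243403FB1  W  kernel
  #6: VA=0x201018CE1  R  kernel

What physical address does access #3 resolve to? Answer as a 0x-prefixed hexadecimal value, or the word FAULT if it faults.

Walk each access:
#0 VA=0x4C0619B51 (r,kernel):
  lvl0: tbl 0x18, slot 19 ⇒ 0x1A007 (P1/RW1/US1/PS0)
  lvl1: tbl 0x1A, slot 3 ⇒ 0x1C007 (P1/RW1/US1/PS0)
  lvl2: tbl 0x1C, slot 25 ⇒ 0x1F007 (P1/RW1/US1/PS0)
  → PA=0x1FB51  (3 entries read)
#1 VA=0x201018CE1 (r,kernel):
  lvl0: tbl 0x18, slot 8 ⇒ 0x22007 (P1/RW1/US1/PS0)
  lvl1: tbl 0x22, slot 8 ⇒ 0x23007 (P1/RW1/US1/PS0)
  lvl2: tbl 0x23, slot 24 ⇒ 0x24007 (P1/RW1/US1/PS0)
  → PA=0x24CE1  (3 entries read)
#2 VA=0x54080FCF0 (w,kernel):
  lvl0: tbl 0x18, slot 21 ⇒ 0x26007 (P1/RW1/US1/PS0)
  lvl1: tbl 0x26, slot 4 ⇒ 0x2A007 (P1/RW1/US1/PS0)
  lvl2: tbl 0x2A, slot 15 ⇒ 0x2B007 (P1/RW1/US1/PS0)
  → PA=0x2BCF0  (3 entries read)
#3 VA=0x3428118C7 (w,user):
  lvl0: tbl 0x18, slot 13 ⇒ 0x2C007 (P1/RW1/US1/PS0)
  lvl1: tbl 0x2C, slot 20 ⇒ 0x2E007 (P1/RW1/US1/PS0)
  lvl2: tbl 0x2E, slot 17 ⇒ 0x31003 (P1/RW1/US0/PS0)
  ⇒ fault: PROTECTION_VIOLATION  — 3 lookups
#4 VA=0x4C0619B51 (r,kernel):
  TLB hit vpn=0x4C0619 → PA=0x1FB51
#5 VA=0x243403FB1 (w,kernel):
  lvl0: tbl 0x18, slot 9 ⇒ 0x32007 (P1/RW1/US1/PS0)
  lvl1: tbl 0x32, slot 26 ⇒ 0x34007 (P1/RW1/US1/PS0)
  lvl2: tbl 0x34, slot 3 ⇒ 0x35007 (P1/RW1/US1/PS0)
  → PA=0x35FB1  (3 entries read)
#6 VA=0x201018CE1 (r,kernel):
  TLB hit vpn=0x201018 → PA=0x24CE1

Access #3 PA: FAULT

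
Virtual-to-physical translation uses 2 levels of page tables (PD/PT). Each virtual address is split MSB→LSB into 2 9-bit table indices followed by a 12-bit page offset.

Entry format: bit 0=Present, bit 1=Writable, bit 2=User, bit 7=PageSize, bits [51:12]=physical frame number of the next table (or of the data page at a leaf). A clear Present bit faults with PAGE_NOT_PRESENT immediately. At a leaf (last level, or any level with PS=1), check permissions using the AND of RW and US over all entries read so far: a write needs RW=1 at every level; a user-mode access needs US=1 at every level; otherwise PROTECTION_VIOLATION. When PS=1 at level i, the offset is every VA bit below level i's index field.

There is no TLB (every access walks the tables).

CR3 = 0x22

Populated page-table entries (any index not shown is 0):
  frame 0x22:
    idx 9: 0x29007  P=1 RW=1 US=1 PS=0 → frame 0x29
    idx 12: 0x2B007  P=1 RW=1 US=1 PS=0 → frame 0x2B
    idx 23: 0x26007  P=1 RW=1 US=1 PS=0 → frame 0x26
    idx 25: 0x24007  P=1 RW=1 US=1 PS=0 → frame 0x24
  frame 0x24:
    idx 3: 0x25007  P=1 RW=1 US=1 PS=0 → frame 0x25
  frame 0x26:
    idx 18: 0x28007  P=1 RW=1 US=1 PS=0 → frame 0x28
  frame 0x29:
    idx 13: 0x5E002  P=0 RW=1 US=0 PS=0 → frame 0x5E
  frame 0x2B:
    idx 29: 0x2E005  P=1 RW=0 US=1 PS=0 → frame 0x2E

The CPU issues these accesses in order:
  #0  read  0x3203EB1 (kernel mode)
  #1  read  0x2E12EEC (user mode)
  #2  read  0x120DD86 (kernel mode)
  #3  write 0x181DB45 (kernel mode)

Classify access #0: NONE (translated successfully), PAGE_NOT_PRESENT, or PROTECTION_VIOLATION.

Trace:
#0 VA=0x3203EB1 (r,kernel):
  L0 @0x22[25] → 0x24007  P=1,RW=1,US=1,PS=0
  L1 @0x24[3] → 0x25007  P=1,RW=1,US=1,PS=0
  ✓ 0x25EB1  — 2 lookups
#1 VA=0x2E12EEC (r,user):
  L0 @0x22[23] → 0x26007  P=1,RW=1,US=1,PS=0
  L1 @0x26[18] → 0x28007  P=1,RW=1,US=1,PS=0
  ✓ 0x28EEC  — 2 lookups
#2 VA=0x120DD86 (r,kernel):
  L0 @0x22[9] → 0x29007  P=1,RW=1,US=1,PS=0
  L1 @0x29[13] → 0x5E002  P=0,RW=1,US=0,PS=0
  ✗ PAGE_NOT_PRESENT  [2 reads]
#3 VA=0x181DB45 (w,kernel):
  L0 @0x22[12] → 0x2B007  P=1,RW=1,US=1,PS=0
  L1 @0x2B[29] → 0x2E005  P=1,RW=0,US=1,PS=0
  ✗ PROTECTION_VIOLATION  [2 reads]

Access #0 fault: NONE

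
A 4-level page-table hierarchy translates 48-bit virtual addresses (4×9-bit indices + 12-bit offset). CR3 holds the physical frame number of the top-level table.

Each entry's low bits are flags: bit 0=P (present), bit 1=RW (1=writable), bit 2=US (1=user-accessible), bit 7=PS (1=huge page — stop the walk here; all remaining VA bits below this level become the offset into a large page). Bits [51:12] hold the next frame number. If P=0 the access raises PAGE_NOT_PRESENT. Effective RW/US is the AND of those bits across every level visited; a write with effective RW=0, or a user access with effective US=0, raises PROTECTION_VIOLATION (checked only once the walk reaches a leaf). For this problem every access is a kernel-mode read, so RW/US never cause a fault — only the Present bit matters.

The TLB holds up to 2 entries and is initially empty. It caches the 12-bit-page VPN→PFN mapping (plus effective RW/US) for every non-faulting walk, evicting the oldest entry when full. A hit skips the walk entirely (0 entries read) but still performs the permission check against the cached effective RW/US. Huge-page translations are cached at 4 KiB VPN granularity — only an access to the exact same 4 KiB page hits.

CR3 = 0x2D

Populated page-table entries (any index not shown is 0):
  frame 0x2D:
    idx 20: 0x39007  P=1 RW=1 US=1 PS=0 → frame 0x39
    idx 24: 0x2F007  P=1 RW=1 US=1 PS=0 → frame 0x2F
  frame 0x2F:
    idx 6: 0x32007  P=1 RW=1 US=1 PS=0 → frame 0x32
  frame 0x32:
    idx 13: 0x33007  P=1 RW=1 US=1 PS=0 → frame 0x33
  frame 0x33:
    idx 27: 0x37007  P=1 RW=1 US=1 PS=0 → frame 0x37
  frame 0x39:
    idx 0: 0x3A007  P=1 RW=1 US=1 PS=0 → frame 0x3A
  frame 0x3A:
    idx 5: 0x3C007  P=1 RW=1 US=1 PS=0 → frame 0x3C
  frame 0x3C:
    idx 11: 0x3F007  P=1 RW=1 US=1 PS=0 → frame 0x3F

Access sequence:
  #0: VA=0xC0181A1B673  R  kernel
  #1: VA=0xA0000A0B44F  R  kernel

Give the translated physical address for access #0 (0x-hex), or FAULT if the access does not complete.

Per-access translation:
#0 VA=0xC0181A1B673 (r,kernel):
  L0 @0x2D[24] → 0x2F007  P=1,RW=1,US=1,PS=0
  L1 @0x2F[6] → 0x32007  P=1,RW=1,US=1,PS=0
  L2 @0x32[13] → 0x33007  P=1,RW=1,US=1,PS=0
  L3 @0x33[27] → 0x37007  P=1,RW=1,US=1,PS=0
  ⇒ phys 0x37673  [4 reads]
#1 VA=0xA0000A0B44F (r,kernel):
  L0 @0x2D[20] → 0x39007  P=1,RW=1,US=1,PS=0
  L1 @0x39[0] → 0x3A007  P=1,RW=1,US=1,PS=0
  L2 @0x3A[5] → 0x3C007  P=1,RW=1,US=1,PS=0
  L3 @0x3C[11] → 0x3F007  P=1,RW=1,US=1,PS=0
  ⇒ phys 0x3F44F  [4 reads]

Access #0 PA: 0x37673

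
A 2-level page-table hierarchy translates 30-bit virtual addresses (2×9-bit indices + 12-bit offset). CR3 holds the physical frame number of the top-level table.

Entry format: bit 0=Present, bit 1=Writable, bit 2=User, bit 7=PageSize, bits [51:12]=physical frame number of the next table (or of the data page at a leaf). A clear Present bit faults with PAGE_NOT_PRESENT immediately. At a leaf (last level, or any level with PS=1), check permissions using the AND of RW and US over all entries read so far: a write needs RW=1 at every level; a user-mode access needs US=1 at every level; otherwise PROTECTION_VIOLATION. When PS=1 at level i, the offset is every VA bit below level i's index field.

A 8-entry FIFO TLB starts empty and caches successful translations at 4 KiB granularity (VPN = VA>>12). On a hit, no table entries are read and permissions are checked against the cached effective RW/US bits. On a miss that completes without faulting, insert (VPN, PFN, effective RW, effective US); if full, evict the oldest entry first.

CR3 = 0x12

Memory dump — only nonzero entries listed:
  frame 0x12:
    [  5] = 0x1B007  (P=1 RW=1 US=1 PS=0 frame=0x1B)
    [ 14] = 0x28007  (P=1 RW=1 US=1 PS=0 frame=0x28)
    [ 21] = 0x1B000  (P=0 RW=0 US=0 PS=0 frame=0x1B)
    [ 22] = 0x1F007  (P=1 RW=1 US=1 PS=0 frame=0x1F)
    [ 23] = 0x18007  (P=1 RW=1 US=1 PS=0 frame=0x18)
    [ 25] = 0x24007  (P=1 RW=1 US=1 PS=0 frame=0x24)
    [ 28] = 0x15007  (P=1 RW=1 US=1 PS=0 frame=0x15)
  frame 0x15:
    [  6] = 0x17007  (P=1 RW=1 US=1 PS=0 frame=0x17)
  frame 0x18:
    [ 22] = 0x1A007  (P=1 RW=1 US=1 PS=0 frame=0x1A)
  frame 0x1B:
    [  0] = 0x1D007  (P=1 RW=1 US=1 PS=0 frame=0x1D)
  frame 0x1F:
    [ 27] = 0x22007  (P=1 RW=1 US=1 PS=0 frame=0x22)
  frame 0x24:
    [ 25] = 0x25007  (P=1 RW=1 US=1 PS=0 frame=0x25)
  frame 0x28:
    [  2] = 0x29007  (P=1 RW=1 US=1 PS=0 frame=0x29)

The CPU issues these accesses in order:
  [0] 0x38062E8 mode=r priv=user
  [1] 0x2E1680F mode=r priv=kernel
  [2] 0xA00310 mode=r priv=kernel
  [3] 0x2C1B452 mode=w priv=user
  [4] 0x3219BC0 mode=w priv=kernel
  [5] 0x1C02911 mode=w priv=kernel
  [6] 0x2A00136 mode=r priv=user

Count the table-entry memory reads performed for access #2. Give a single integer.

Per-access translation:
#0 VA=0x38062E8 (r,user):
  [0] read 0x12 idx=28: raw=0x15007 flags P=1 W=1 U=1 S=0
  [1] read 0x15 idx=6: raw=0x17007 flags P=1 W=1 U=1 S=0
  → PA=0x172E8  (2 entries read)
#1 VA=0x2E1680F (r,kernel):
  [0] read 0x12 idx=23: raw=0x18007 flags P=1 W=1 U=1 S=0
  [1] read 0x18 idx=22: raw=0x1A007 flags P=1 W=1 U=1 S=0
  → PA=0x1A80F  (2 entries read)
#2 VA=0xA00310 (r,kernel):
  [0] read 0x12 idx=5: raw=0x1B007 flags P=1 W=1 U=1 S=0
  [1] read 0x1B idx=0: raw=0x1D007 flags P=1 W=1 U=1 S=0
  → PA=0x1D310  (2 entries read)
#3 VA=0x2C1B452 (w,user):
  [0] read 0x12 idx=22: raw=0x1F007 flags P=1 W=1 U=1 S=0
  [1] read 0x1F idx=27: raw=0x22007 flags P=1 W=1 U=1 S=0
  → PA=0x22452  (2 entries read)
#4 VA=0x3219BC0 (w,kernel):
  [0] read 0x12 idx=25: raw=0x24007 flags P=1 W=1 U=1 S=0
  [1] read 0x24 idx=25: raw=0x25007 flags P=1 W=1 U=1 S=0
  → PA=0x25BC0  (2 entries read)
#5 VA=0x1C02911 (w,kernel):
  [0] read 0x12 idx=14: raw=0x28007 flags P=1 W=1 U=1 S=0
  [1] read 0x28 idx=2: raw=0x29007 flags P=1 W=1 U=1 S=0
  → PA=0x29911  (2 entries read)
#6 VA=0x2A00136 (r,user):
  [0] read 0x12 idx=21: raw=0x1B000 flags P=0 W=0 U=0 S=0
  ✗ PAGE_NOT_PRESENT  [1 reads]

Entries read for #2: 2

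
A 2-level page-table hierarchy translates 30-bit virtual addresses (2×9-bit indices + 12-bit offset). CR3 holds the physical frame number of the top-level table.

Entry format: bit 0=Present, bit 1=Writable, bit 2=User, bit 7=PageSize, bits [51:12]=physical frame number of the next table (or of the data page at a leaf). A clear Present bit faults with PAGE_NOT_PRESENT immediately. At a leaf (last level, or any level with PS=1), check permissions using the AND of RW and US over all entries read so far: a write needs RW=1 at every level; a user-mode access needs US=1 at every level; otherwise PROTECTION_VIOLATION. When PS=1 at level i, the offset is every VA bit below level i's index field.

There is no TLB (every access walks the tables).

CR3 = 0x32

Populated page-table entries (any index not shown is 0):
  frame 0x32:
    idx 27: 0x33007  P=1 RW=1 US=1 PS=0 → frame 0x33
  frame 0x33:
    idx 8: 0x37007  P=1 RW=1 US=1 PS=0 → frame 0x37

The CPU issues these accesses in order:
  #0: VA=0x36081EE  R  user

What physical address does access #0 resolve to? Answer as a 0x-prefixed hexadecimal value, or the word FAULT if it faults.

Walk each access:
#0 VA=0x36081EE (r,user):
  L0: frame=0x32 idx=27 entry=0x33007 [P=1 RW=1 US=1 PS=0]
  L1: frame=0x33 idx=8 entry=0x37007 [P=1 RW=1 US=1 PS=0]
  ⇒ phys 0x371EE  [2 reads]

Access #0 PA: 0x371EE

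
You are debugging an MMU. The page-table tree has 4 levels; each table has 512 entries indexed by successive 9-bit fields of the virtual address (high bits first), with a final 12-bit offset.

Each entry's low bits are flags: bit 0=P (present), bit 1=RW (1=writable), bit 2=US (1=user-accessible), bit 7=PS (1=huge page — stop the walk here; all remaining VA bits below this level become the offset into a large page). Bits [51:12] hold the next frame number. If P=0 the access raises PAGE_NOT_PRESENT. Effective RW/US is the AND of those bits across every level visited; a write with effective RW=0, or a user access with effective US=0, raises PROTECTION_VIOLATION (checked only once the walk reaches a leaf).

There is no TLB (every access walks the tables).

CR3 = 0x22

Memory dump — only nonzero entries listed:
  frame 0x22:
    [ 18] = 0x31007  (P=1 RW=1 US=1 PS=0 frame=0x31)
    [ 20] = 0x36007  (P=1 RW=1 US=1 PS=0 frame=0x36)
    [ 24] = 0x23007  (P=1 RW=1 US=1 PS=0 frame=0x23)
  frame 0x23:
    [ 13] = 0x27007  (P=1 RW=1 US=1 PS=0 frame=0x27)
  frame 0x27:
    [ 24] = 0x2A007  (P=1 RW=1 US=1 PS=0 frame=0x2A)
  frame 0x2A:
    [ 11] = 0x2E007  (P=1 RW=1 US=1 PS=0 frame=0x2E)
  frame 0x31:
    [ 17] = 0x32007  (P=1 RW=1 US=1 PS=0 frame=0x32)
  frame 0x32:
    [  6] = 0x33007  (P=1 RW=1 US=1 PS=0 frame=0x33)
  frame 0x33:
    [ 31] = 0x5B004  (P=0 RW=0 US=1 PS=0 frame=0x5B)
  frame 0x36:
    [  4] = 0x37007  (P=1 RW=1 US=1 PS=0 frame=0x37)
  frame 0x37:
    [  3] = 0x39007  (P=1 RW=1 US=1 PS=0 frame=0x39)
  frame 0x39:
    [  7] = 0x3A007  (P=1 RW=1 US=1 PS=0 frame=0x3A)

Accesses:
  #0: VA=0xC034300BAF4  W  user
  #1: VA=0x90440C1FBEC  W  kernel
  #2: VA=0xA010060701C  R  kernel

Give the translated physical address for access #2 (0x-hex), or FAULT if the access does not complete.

Walk each access:
#0 VA=0xC034300BAF4 (w,user):
  L0 @0x22[24] → 0x23007  P=1,RW=1,US=1,PS=0
  L1 @0x23[13] → 0x27007  P=1,RW=1,US=1,PS=0
  L2 @0x27[24] → 0x2A007  P=1,RW=1,US=1,PS=0
  L3 @0x2A[11] → 0x2E007  P=1,RW=1,US=1,PS=0
  ✓ 0x2EAF4  — 4 lookups
#1 VA=0x90440C1FBEC (w,kernel):
  L0 @0x22[18] → 0x31007  P=1,RW=1,US=1,PS=0
  L1 @0x31[17] → 0x32007  P=1,RW=1,US=1,PS=0
  L2 @0x32[6] → 0x33007  P=1,RW=1,US=1,PS=0
  L3 @0x33[31] → 0x5B004  P=0,RW=0,US=1,PS=0
  ✗ PAGE_NOT_PRESENT  [4 reads]
#2 VA=0xA010060701C (r,kernel):
  L0 @0x22[20] → 0x36007  P=1,RW=1,US=1,PS=0
  L1 @0x36[4] → 0x37007  P=1,RW=1,US=1,PS=0
  L2 @0x37[3] → 0x39007  P=1,RW=1,US=1,PS=0
  L3 @0x39[7] → 0x3A007  P=1,RW=1,US=1,PS=0
  ✓ 0x3A01C  — 4 lookups

Access #2 PA: 0x3A01C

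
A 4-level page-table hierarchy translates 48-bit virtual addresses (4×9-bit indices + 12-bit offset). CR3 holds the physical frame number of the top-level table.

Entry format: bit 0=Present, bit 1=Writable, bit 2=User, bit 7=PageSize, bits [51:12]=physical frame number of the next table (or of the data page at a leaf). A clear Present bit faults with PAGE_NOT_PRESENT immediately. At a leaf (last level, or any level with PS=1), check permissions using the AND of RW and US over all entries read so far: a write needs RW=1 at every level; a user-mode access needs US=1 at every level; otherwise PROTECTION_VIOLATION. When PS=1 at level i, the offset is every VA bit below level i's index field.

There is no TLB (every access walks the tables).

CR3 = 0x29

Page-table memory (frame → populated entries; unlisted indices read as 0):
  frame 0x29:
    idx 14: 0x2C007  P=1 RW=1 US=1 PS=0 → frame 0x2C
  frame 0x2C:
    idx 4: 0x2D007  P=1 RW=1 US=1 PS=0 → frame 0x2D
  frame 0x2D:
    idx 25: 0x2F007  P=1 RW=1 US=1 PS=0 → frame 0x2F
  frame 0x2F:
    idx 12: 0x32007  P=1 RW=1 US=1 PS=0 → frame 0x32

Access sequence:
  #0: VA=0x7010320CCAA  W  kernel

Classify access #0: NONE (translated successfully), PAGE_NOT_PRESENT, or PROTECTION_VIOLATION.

Trace:
#0 VA=0x7010320CCAA (w,kernel):
  [0] read 0x29 idx=14: raw=0x2C007 flags P=1 W=1 U=1 S=0
  [1] read 0x2C idx=4: raw=0x2D007 flags P=1 W=1 U=1 S=0
  [2] read 0x2D idx=25: raw=0x2F007 flags P=1 W=1 U=1 S=0
  [3] read 0x2F idx=12: raw=0x32007 flags P=1 W=1 U=1 S=0
  ✓ 0x32CAA  — 4 lookups

Access #0 fault: NONE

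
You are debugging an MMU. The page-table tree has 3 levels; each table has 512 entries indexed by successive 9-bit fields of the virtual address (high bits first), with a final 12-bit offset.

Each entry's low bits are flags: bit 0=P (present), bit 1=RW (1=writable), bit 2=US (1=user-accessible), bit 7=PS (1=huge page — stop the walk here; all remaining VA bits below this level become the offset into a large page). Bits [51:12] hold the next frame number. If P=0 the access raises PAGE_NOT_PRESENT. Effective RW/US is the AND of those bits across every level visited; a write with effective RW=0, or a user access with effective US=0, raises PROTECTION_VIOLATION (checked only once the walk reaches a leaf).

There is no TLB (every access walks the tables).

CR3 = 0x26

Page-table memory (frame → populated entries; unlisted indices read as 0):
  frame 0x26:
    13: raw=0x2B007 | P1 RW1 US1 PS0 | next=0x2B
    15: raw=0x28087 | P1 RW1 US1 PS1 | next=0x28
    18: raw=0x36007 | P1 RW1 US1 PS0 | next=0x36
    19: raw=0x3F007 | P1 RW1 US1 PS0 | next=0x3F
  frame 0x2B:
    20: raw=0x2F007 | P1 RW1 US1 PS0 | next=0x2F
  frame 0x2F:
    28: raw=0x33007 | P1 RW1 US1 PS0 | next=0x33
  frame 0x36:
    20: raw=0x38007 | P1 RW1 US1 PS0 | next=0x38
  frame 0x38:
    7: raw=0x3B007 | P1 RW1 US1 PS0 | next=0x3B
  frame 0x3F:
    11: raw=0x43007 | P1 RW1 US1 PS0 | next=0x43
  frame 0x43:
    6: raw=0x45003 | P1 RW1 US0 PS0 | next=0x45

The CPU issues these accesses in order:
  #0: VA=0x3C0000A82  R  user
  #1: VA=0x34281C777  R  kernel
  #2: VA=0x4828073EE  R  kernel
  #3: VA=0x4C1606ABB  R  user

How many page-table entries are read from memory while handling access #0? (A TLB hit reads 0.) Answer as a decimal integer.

Per-access translation:
#0 VA=0x3C0000A82 (r,user):
  L0: frame=0x26 idx=15 entry=0x28087 [P=1 RW=1 US=1 PS=1]
  → PA=0x28A82 (huge @L0)  (1 entries read)
#1 VA=0x34281C777 (r,kernel):
  L0: frame=0x26 idx=13 entry=0x2B007 [P=1 RW=1 US=1 PS=0]
  L1: frame=0x2B idx=20 entry=0x2F007 [P=1 RW=1 US=1 PS=0]
  L2: frame=0x2F idx=28 entry=0x33007 [P=1 RW=1 US=1 PS=0]
  → PA=0x33777  (3 entries read)
#2 VA=0x4828073EE (r,kernel):
  L0: frame=0x26 idx=18 entry=0x36007 [P=1 RW=1 US=1 PS=0]
  L1: frame=0x36 idx=20 entry=0x38007 [P=1 RW=1 US=1 PS=0]
  L2: frame=0x38 idx=7 entry=0x3B007 [P=1 RW=1 US=1 PS=0]
  → PA=0x3B3EE  (3 entries read)
#3 VA=0x4C1606ABB (r,user):
  L0: frame=0x26 idx=19 entry=0x3F007 [P=1 RW=1 US=1 PS=0]
  L1: frame=0x3F idx=11 entry=0x43007 [P=1 RW=1 US=1 PS=0]
  L2: frame=0x43 idx=6 entry=0x45003 [P=1 RW=1 US=0 PS=0]
  ⇒ fault: PROTECTION_VIOLATION  — 3 lookups

Entries read for #0: 1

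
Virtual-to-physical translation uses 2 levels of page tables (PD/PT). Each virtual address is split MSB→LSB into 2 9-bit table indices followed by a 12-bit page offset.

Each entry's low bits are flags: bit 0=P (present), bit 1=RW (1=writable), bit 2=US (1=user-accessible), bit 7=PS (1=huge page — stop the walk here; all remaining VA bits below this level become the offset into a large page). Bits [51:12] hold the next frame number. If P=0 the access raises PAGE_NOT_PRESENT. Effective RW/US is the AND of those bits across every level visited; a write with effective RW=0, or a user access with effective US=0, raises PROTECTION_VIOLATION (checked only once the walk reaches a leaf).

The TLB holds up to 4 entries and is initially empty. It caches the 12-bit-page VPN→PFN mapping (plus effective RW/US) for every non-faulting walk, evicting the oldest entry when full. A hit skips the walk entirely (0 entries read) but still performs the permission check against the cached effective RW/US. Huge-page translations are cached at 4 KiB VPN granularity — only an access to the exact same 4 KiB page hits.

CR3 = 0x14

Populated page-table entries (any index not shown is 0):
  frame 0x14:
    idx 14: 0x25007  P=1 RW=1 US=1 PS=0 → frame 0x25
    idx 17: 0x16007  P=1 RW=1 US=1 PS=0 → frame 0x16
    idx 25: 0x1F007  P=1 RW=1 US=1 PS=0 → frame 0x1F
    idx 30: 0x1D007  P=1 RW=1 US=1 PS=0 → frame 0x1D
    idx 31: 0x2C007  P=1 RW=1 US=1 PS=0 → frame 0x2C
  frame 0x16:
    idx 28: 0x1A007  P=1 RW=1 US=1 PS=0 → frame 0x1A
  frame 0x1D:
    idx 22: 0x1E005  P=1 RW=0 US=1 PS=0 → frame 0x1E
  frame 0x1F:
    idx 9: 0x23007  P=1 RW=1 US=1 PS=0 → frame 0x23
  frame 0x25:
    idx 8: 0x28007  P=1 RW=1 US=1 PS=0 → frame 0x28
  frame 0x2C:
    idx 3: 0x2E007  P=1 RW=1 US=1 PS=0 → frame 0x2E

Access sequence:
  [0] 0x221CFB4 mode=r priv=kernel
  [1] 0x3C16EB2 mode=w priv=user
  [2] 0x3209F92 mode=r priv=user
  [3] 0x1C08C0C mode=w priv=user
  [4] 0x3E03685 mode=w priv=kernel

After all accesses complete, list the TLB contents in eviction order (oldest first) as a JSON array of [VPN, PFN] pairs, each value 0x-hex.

Per-access translation:
#0 VA=0x221CFB4 (r,kernel):
  L0: frame=0x14 idx=17 entry=0x16007 [P=1 RW=1 US=1 PS=0]
  L1: frame=0x16 idx=28 entry=0x1A007 [P=1 RW=1 US=1 PS=0]
  ⇒ phys 0x1AFB4  [2 reads]
#1 VA=0x3C16EB2 (w,user):
  L0: frame=0x14 idx=30 entry=0x1D007 [P=1 RW=1 US=1 PS=0]
  L1: frame=0x1D idx=22 entry=0x1E005 [P=1 RW=0 US=1 PS=0]
  ⇒ fault: PROTECTION_VIOLATION  — 2 lookups
#2 VA=0x3209F92 (r,user):
  L0: frame=0x14 idx=25 entry=0x1F007 [P=1 RW=1 US=1 PS=0]
  L1: frame=0x1F idx=9 entry=0x23007 [P=1 RW=1 US=1 PS=0]
  ⇒ phys 0x23F92  [2 reads]
#3 VA=0x1C08C0C (w,user):
  L0: frame=0x14 idx=14 entry=0x25007 [P=1 RW=1 US=1 PS=0]
  L1: frame=0x25 idx=8 entry=0x28007 [P=1 RW=1 US=1 PS=0]
  ⇒ phys 0x28C0C  [2 reads]
#4 VA=0x3E03685 (w,kernel):
  L0: frame=0x14 idx=31 entry=0x2C007 [P=1 RW=1 US=1 PS=0]
  L1: frame=0x2C idx=3 entry=0x2E007 [P=1 RW=1 US=1 PS=0]
  ⇒ phys 0x2E685  [2 reads]

TLB: [["0x221C", "0x1A"], ["0x3209", "0x23"], ["0x1C08", "0x28"], ["0x3E03", "0x2E"]]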